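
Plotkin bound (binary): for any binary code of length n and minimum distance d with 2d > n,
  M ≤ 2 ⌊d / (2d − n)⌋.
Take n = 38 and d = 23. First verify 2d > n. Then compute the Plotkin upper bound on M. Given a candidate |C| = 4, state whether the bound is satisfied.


Plotkin bound M ≤ 4; given |C| = 4 ≤ bound (satisfied).

Check applicability: 2d = 46, n = 38.
2d − n = 8 > 0, so Plotkin applies.
Compute d/(2d−n) = 23/8 ≈ 2.8750.
⌊d/(2d−n)⌋ = 2.
Plotkin bound: M ≤ 2·2 = 4.
Given |C| = 4, check: satisfied.
This |C| is at the Plotkin bound.


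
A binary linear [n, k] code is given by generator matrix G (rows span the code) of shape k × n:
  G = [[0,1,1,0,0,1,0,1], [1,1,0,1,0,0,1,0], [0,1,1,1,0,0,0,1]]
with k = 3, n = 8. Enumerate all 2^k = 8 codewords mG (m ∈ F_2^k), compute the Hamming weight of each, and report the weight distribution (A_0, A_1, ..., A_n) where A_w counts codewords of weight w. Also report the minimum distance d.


Weight distribution: A_0 = 1, A_2 = 1, A_4 = 5, A_6 = 1. Minimum distance d = 2.

Enumerate all 2^3 = 8 messages m ∈ F_2^3.
For each, compute codeword c = mG in F_2^8, then tally its weight.
  m = 000 → c = 00000000, weight = 0.
  m = 100 → c = 01100101, weight = 4.
  m = 010 → c = 11010010, weight = 4.
  m = 110 → c = 10110111, weight = 6.
  m = 001 → c = 01110001, weight = 4.
  m = 101 → c = 00010100, weight = 2.
  m = 011 → c = 10100011, weight = 4.
  m = 111 → c = 11000110, weight = 4.
Tally weights:
  weight 0: 1 codewords.
  weight 2: 1 codewords.
  weight 4: 5 codewords.
  weight 6: 1 codewords.
Minimum distance d = smallest w > 0 with A_w > 0 = 2.
Sanity: Σ A_w = 8 = 2^3 = 8 ✓.


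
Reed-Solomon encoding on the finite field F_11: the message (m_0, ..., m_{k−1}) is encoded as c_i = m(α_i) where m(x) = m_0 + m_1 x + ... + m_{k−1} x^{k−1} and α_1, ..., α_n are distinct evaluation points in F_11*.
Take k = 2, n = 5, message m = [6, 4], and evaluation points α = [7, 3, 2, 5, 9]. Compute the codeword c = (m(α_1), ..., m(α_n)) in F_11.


c = [1, 7, 3, 4, 9]

Message polynomial: m(x) = 6 + 4·x (mod 11).
For each evaluation point α_i, compute m(α_i) mod 11:
  α_1 = 7: Horner steps 4 → 1, so m(7) = 1.
  α_2 = 3: Horner steps 4 → 7, so m(3) = 7.
  α_3 = 2: Horner steps 4 → 3, so m(2) = 3.
  α_4 = 5: Horner steps 4 → 4, so m(5) = 4.
  α_5 = 9: Horner steps 4 → 9, so m(9) = 9.
Codeword c = [1, 7, 3, 4, 9] ∈ F_11^5.


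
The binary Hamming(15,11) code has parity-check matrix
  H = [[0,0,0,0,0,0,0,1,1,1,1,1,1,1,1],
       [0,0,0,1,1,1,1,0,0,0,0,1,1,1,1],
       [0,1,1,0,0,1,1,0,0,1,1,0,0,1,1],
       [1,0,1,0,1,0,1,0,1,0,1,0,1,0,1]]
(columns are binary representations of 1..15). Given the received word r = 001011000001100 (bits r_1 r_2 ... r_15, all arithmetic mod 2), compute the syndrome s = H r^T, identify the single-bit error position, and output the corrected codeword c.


s = (0, 0, 0, 1)^T, error position = 1, corrected codeword c = 101011000001100

Compute s = H r^T mod 2 one row at a time:
  s_1 = 0 + 0 + 0 + 0 + 1 + 1 + 0 + 0 = 2 ≡ 0 (mod 2).
  s_2 = 0 + 1 + 1 + 0 + 1 + 1 + 0 + 0 = 4 ≡ 0 (mod 2).
  s_3 = 0 + 1 + 1 + 0 + 0 + 0 + 0 + 0 = 2 ≡ 0 (mod 2).
  s_4 = 0 + 1 + 1 + 0 + 0 + 0 + 1 + 0 = 3 ≡ 1 (mod 2).
s = (0, 0, 0, 1)^T — this equals column 1 of H (binary 0001), so error is at position 1.
Correct: flip bit 1 of r = 001011000001100 to get c = 101011000001100.


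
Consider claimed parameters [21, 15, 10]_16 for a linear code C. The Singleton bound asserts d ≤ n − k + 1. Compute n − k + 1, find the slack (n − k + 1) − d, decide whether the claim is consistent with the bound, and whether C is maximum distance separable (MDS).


Singleton RHS = n − k + 1 = 7, slack = -3, bound violated (no such code; not MDS).

Singleton bound: d ≤ n − k + 1.
Here n = 21, k = 15, so n − k + 1 = 7.
Given d = 10, check d ≤ 7: NO.
Slack = (n − k + 1) − d = -3.
The slack is negative: d = 10 exceeds n − k + 1 = 7 by 3, so the Singleton bound is violated and no linear [21, 15, 10]_16 code can exist. In particular it is not MDS (MDS requires d = n − k + 1 exactly).
Description: the claimed parameters are [21, 15, 10]_16; such a code would be impossible (violates the Singleton bound).


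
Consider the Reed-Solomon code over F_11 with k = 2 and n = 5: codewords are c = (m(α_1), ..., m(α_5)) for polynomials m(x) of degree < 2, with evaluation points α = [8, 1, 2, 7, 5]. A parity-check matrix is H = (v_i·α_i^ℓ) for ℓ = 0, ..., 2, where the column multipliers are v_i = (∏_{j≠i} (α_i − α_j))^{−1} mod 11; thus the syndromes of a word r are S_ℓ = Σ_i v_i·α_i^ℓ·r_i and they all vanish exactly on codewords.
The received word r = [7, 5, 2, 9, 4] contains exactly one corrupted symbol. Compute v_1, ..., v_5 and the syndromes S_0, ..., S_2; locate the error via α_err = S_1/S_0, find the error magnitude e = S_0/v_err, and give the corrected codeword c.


S = (9, 6, 4), error at position 1, error magnitude e = 1, c = [6, 5, 2, 9, 4].

Step 1: column multipliers v_i = (∏_{j≠i}(α_i − α_j))^{−1} mod 11.
  i = 1 (α = 8): (8−1)(8−2)(8−7)(8−5) = 7·6·1·3 = 126 ≡ 5, so v_1 = 5^{−1} = 9 (mod 11).
  i = 2 (α = 1): (1−8)(1−2)(1−7)(1−5) = (−7)·(−1)·(−6)·(−4) = 168 ≡ 3, so v_2 = 3^{−1} = 4 (mod 11).
  i = 3 (α = 2): (2−8)(2−1)(2−7)(2−5) = (−6)·1·(−5)·(−3) = −90 ≡ 9, so v_3 = 9^{−1} = 5 (mod 11).
  i = 4 (α = 7): (7−8)(7−1)(7−2)(7−5) = (−1)·6·5·2 = −60 ≡ 6, so v_4 = 6^{−1} = 2 (mod 11).
  i = 5 (α = 5): (5−8)(5−1)(5−2)(5−7) = (−3)·4·3·(−2) = 72 ≡ 6, so v_5 = 6^{−1} = 2 (mod 11).
  v = [9, 4, 5, 2, 2].
Step 2: syndromes of r = [7, 5, 2, 9, 4] (all sums mod 11).
  S_0 = Σ v_i r_i = 9·7 + 4·5 + 5·2 + 2·9 + 2·4 = 119 ≡ 9.
  S_1 = Σ v_i α_i r_i = 9·8·7 + 4·1·5 + 5·2·2 + 2·7·9 + 2·5·4 = 710 ≡ 6.
  α_i^2 mod 11 = [9, 1, 4, 5, 3].
  S_2 = Σ v_i α_i^2 r_i = 9·9·7 + 4·1·5 + 5·4·2 + 2·5·9 + 2·3·4 = 741 ≡ 4.
  S = (9, 6, 4) ≠ 0, so r is not a codeword (an error is present).
Step 3: locate the error. For a single error e at position i, S_ℓ = v_i·e·α_i^ℓ, so α_err = S_1/S_0.
  S_0^{−1} = 9^{−1} = 5 (mod 11), so α_err = 6·5 = 30 ≡ 8 = α_1. Error position i = 1.
  Consistency check: S_2/S_1 = 4·2 = 8 ≡ 8 = α_err ✓ (single-error assumption holds).
Step 4: error magnitude e = S_0/v_1 = S_0·∏_{j≠1}(α_1 − α_j) = 9·5 = 45 ≡ 1 (mod 11).
Step 5: correct position 1: c_1 = r_1 − e = 7 − 1 ≡ 6 (mod 11). Hence c = [6, 5, 2, 9, 4].
  Check: interpolating c through the α_i gives m(x) = 8 + 8·x (degree < 2) with m(α_i) = c_i for every i, so c is indeed a codeword.


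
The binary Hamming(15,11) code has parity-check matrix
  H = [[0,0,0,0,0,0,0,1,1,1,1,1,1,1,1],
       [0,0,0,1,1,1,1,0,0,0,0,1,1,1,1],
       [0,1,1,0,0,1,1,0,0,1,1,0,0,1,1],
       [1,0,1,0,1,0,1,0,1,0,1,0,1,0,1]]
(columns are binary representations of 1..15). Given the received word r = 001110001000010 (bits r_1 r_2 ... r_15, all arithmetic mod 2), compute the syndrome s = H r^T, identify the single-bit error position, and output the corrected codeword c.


s = (0, 1, 0, 1)^T, error position = 5, corrected codeword c = 001100001000010

Compute s = H r^T mod 2 one row at a time:
  s_1 = 0 + 1 + 0 + 0 + 0 + 0 + 1 + 0 = 2 ≡ 0 (mod 2).
  s_2 = 1 + 1 + 0 + 0 + 0 + 0 + 1 + 0 = 3 ≡ 1 (mod 2).
  s_3 = 0 + 1 + 0 + 0 + 0 + 0 + 1 + 0 = 2 ≡ 0 (mod 2).
  s_4 = 0 + 1 + 1 + 0 + 1 + 0 + 0 + 0 = 3 ≡ 1 (mod 2).
s = (0, 1, 0, 1)^T — this equals column 5 of H (binary 0101), so error is at position 5.
Correct: flip bit 5 of r = 001110001000010 to get c = 001100001000010.


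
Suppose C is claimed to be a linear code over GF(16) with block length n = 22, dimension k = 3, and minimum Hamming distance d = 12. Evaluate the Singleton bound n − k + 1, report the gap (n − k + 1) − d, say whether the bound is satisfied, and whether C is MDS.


Singleton RHS = n − k + 1 = 20, slack = 8, bound satisfied, not MDS.

Singleton bound: d ≤ n − k + 1.
Here n = 22, k = 3, so n − k + 1 = 20.
Given d = 12, check d ≤ 20: YES.
Slack = (n − k + 1) − d = 8.
The code is NOT MDS (slack = 8 > 0).
Description: the claimed parameters are [22, 3, 12]_16; such a code would be non-MDS.


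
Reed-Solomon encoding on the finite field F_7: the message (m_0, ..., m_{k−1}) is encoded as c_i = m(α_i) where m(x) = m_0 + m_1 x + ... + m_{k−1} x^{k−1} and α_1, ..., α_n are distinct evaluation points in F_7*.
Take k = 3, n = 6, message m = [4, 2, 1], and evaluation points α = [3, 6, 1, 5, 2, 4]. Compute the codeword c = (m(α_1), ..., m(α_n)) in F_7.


c = [5, 3, 0, 4, 5, 0]

Message polynomial: m(x) = 4 + 2·x + 1·x^2 (mod 7).
For each evaluation point α_i, compute m(α_i) mod 7:
  α_1 = 3: Horner steps 1 → 5 → 5, so m(3) = 5.
  α_2 = 6: Horner steps 1 → 1 → 3, so m(6) = 3.
  α_3 = 1: Horner steps 1 → 3 → 0, so m(1) = 0.
  α_4 = 5: Horner steps 1 → 0 → 4, so m(5) = 4.
  α_5 = 2: Horner steps 1 → 4 → 5, so m(2) = 5.
  α_6 = 4: Horner steps 1 → 6 → 0, so m(4) = 0.
Codeword c = [5, 3, 0, 4, 5, 0] ∈ F_7^6.


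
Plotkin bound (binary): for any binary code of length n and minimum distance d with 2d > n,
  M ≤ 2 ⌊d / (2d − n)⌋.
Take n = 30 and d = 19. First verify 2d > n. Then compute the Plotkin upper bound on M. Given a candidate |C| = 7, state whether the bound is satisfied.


Plotkin bound M ≤ 4; given |C| = 7 > bound (violated).

Check applicability: 2d = 38, n = 30.
2d − n = 8 > 0, so Plotkin applies.
Compute d/(2d−n) = 19/8 ≈ 2.3750.
⌊d/(2d−n)⌋ = 2.
Plotkin bound: M ≤ 2·2 = 4.
Given |C| = 7, check: VIOLATED.
This |C| is above the Plotkin bound, so no binary code with n = 30, d = 19 and 7 codewords exists.


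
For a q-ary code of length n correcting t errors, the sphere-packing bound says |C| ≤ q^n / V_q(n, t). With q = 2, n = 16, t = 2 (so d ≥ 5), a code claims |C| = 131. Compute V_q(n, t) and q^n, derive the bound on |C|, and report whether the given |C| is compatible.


V_q(n, t) = 137, q^n = 65536, Hamming bound = 478, |C| = 131 ≤ bound (satisfied).

Step 1: Compute V_q(n, t) = Σ_{j=0}^2 C(n, j) (q−1)^j.
  j = 0: C(16,0)·(1)^0 = 1·1 = 1.
  j = 1: C(16,1)·(1)^1 = 16·1 = 16.
  j = 2: C(16,2)·(1)^2 = 120·1 = 120.
  V_q(n, t) = 1 + 16 + 120 = 137.
Step 2: q^n = 2^16 = 65536.
Step 3: Hamming bound ⌊q^n / V_q(n,t)⌋ = ⌊65536/137⌋ = 478.
Step 4: Compare |C| = 131 to 478: satisfied.
The claimed |C| lies below the Hamming bound.


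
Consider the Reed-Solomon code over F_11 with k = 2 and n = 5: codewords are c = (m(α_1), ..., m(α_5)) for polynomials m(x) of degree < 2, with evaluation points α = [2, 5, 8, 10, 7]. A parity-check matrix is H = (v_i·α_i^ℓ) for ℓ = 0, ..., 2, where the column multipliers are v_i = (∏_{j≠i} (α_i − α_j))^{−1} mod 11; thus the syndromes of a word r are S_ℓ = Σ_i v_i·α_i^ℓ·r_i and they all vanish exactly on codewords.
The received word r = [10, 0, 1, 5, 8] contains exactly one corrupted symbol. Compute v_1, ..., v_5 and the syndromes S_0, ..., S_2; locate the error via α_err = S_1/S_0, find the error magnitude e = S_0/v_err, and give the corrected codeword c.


S = (2, 9, 2), error at position 4, error magnitude e = 7, c = [10, 0, 1, 9, 8].

Step 1: column multipliers v_i = (∏_{j≠i}(α_i − α_j))^{−1} mod 11.
  i = 1 (α = 2): (2−5)(2−8)(2−10)(2−7) = (−3)·(−6)·(−8)·(−5) = 720 ≡ 5, so v_1 = 5^{−1} = 9 (mod 11).
  i = 2 (α = 5): (5−2)(5−8)(5−10)(5−7) = 3·(−3)·(−5)·(−2) = −90 ≡ 9, so v_2 = 9^{−1} = 5 (mod 11).
  i = 3 (α = 8): (8−2)(8−5)(8−10)(8−7) = 6·3·(−2)·1 = −36 ≡ 8, so v_3 = 8^{−1} = 7 (mod 11).
  i = 4 (α = 10): (10−2)(10−5)(10−8)(10−7) = 8·5·2·3 = 240 ≡ 9, so v_4 = 9^{−1} = 5 (mod 11).
  i = 5 (α = 7): (7−2)(7−5)(7−8)(7−10) = 5·2·(−1)·(−3) = 30 ≡ 8, so v_5 = 8^{−1} = 7 (mod 11).
  v = [9, 5, 7, 5, 7].
Step 2: syndromes of r = [10, 0, 1, 5, 8] (all sums mod 11).
  S_0 = Σ v_i r_i = 9·10 + 5·0 + 7·1 + 5·5 + 7·8 = 178 ≡ 2.
  S_1 = Σ v_i α_i r_i = 9·2·10 + 5·5·0 + 7·8·1 + 5·10·5 + 7·7·8 = 878 ≡ 9.
  α_i^2 mod 11 = [4, 3, 9, 1, 5].
  S_2 = Σ v_i α_i^2 r_i = 9·4·10 + 5·3·0 + 7·9·1 + 5·1·5 + 7·5·8 = 728 ≡ 2.
  S = (2, 9, 2) ≠ 0, so r is not a codeword (an error is present).
Step 3: locate the error. For a single error e at position i, S_ℓ = v_i·e·α_i^ℓ, so α_err = S_1/S_0.
  S_0^{−1} = 2^{−1} = 6 (mod 11), so α_err = 9·6 = 54 ≡ 10 = α_4. Error position i = 4.
  Consistency check: S_2/S_1 = 2·5 = 10 ≡ 10 = α_err ✓ (single-error assumption holds).
Step 4: error magnitude e = S_0/v_4 = S_0·∏_{j≠4}(α_4 − α_j) = 2·9 = 18 ≡ 7 (mod 11).
Step 5: correct position 4: c_4 = r_4 − e = 5 − 7 ≡ 9 (mod 11). Hence c = [10, 0, 1, 9, 8].
  Check: interpolating c through the α_i gives m(x) = 2 + 4·x (degree < 2) with m(α_i) = c_i for every i, so c is indeed a codeword.


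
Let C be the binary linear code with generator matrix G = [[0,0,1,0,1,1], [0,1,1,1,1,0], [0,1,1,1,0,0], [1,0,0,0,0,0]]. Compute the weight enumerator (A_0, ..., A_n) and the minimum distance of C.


Weight distribution: A_0 = 1, A_1 = 2, A_2 = 2, A_3 = 4, A_4 = 5, A_5 = 2. Minimum distance d = 1.

Enumerate all 2^4 = 16 messages m ∈ F_2^4.
For each, compute codeword c = mG in F_2^6, then tally its weight.
  m = 0000 → c = 000000, weight = 0.
  m = 1000 → c = 001011, weight = 3.
  m = 0100 → c = 011110, weight = 4.
  m = 1100 → c = 010101, weight = 3.
  m = 0010 → c = 011100, weight = 3.
  m = 1010 → c = 010111, weight = 4.
  m = 0110 → c = 000010, weight = 1.
  m = 1110 → c = 001001, weight = 2.
  m = 0001 → c = 100000, weight = 1.
  m = 1001 → c = 101011, weight = 4.
  m = 0101 → c = 111110, weight = 5.
  m = 1101 → c = 110101, weight = 4.
  m = 0011 → c = 111100, weight = 4.
  m = 1011 → c = 110111, weight = 5.
  m = 0111 → c = 100010, weight = 2.
  m = 1111 → c = 101001, weight = 3.
Tally weights:
  weight 0: 1 codewords.
  weight 1: 2 codewords.
  weight 2: 2 codewords.
  weight 3: 4 codewords.
  weight 4: 5 codewords.
  weight 5: 2 codewords.
Minimum distance d = smallest w > 0 with A_w > 0 = 1.
Sanity: Σ A_w = 16 = 2^4 = 16 ✓.


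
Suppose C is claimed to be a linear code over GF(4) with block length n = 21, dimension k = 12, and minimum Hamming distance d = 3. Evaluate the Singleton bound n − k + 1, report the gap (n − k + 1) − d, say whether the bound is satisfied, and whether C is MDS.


Singleton RHS = n − k + 1 = 10, slack = 7, bound satisfied, not MDS.

Singleton bound: d ≤ n − k + 1.
Here n = 21, k = 12, so n − k + 1 = 10.
Given d = 3, check d ≤ 10: YES.
Slack = (n − k + 1) − d = 7.
The code is NOT MDS (slack = 7 > 0).
Description: the claimed parameters are [21, 12, 3]_4; such a code would be non-MDS.


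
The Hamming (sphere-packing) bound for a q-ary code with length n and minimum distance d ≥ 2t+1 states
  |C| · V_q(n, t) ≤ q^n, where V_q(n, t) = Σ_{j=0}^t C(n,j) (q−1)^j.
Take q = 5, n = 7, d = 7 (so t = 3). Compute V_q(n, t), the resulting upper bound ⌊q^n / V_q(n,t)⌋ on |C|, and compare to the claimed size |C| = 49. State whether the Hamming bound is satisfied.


V_q(n, t) = 2605, q^n = 78125, Hamming bound = 29, |C| = 49 > bound (violated).

Step 1: Compute V_q(n, t) = Σ_{j=0}^3 C(n, j) (q−1)^j.
  j = 0: C(7,0)·(4)^0 = 1·1 = 1.
  j = 1: C(7,1)·(4)^1 = 7·4 = 28.
  j = 2: C(7,2)·(4)^2 = 21·16 = 336.
  j = 3: C(7,3)·(4)^3 = 35·64 = 2240.
  V_q(n, t) = 1 + 28 + 336 + 2240 = 2605.
Step 2: q^n = 5^7 = 78125.
Step 3: Hamming bound ⌊q^n / V_q(n,t)⌋ = ⌊78125/2605⌋ = 29.
Step 4: Compare |C| = 49 to 29: violated.
The claimed |C| lies above the Hamming bound, so no 5-ary code of length 7 with d ≥ 7 can have 49 codewords.


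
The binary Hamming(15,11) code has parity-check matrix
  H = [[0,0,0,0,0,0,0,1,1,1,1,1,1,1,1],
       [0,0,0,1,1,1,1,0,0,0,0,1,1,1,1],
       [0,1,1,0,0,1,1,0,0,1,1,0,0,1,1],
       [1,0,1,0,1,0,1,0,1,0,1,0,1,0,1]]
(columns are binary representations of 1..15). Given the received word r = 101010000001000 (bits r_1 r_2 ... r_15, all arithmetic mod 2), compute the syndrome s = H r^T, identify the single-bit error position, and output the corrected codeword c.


s = (1, 0, 1, 1)^T, error position = 11, corrected codeword c = 101010000011000

Compute s = H r^T mod 2 one row at a time:
  s_1 = 0 + 0 + 0 + 0 + 1 + 0 + 0 + 0 = 1 ≡ 1 (mod 2).
  s_2 = 0 + 1 + 0 + 0 + 1 + 0 + 0 + 0 = 2 ≡ 0 (mod 2).
  s_3 = 0 + 1 + 0 + 0 + 0 + 0 + 0 + 0 = 1 ≡ 1 (mod 2).
  s_4 = 1 + 1 + 1 + 0 + 0 + 0 + 0 + 0 = 3 ≡ 1 (mod 2).
s = (1, 0, 1, 1)^T — this equals column 11 of H (binary 1011), so error is at position 11.
Correct: flip bit 11 of r = 101010000001000 to get c = 101010000011000.


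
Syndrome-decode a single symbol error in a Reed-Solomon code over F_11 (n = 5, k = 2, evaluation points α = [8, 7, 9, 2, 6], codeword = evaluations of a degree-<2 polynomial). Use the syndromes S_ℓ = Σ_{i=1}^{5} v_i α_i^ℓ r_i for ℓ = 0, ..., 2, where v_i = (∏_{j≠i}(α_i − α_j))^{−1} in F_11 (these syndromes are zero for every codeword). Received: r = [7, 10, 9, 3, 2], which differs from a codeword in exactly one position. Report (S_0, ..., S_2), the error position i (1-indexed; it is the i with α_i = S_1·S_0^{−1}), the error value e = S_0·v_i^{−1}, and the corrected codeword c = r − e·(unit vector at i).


S = (3, 5, 1), error at position 3, error magnitude e = 5, c = [7, 10, 4, 3, 2].

Step 1: column multipliers v_i = (∏_{j≠i}(α_i − α_j))^{−1} mod 11.
  i = 1 (α = 8): (8−7)(8−9)(8−2)(8−6) = 1·(−1)·6·2 = −12 ≡ 10, so v_1 = 10^{−1} = 10 (mod 11).
  i = 2 (α = 7): (7−8)(7−9)(7−2)(7−6) = (−1)·(−2)·5·1 = 10 ≡ 10, so v_2 = 10^{−1} = 10 (mod 11).
  i = 3 (α = 9): (9−8)(9−7)(9−2)(9−6) = 1·2·7·3 = 42 ≡ 9, so v_3 = 9^{−1} = 5 (mod 11).
  i = 4 (α = 2): (2−8)(2−7)(2−9)(2−6) = (−6)·(−5)·(−7)·(−4) = 840 ≡ 4, so v_4 = 4^{−1} = 3 (mod 11).
  i = 5 (α = 6): (6−8)(6−7)(6−9)(6−2) = (−2)·(−1)·(−3)·4 = −24 ≡ 9, so v_5 = 9^{−1} = 5 (mod 11).
  v = [10, 10, 5, 3, 5].
Step 2: syndromes of r = [7, 10, 9, 3, 2] (all sums mod 11).
  S_0 = Σ v_i r_i = 10·7 + 10·10 + 5·9 + 3·3 + 5·2 = 234 ≡ 3.
  S_1 = Σ v_i α_i r_i = 10·8·7 + 10·7·10 + 5·9·9 + 3·2·3 + 5·6·2 = 1743 ≡ 5.
  α_i^2 mod 11 = [9, 5, 4, 4, 3].
  S_2 = Σ v_i α_i^2 r_i = 10·9·7 + 10·5·10 + 5·4·9 + 3·4·3 + 5·3·2 = 1376 ≡ 1.
  S = (3, 5, 1) ≠ 0, so r is not a codeword (an error is present).
Step 3: locate the error. For a single error e at position i, S_ℓ = v_i·e·α_i^ℓ, so α_err = S_1/S_0.
  S_0^{−1} = 3^{−1} = 4 (mod 11), so α_err = 5·4 = 20 ≡ 9 = α_3. Error position i = 3.
  Consistency check: S_2/S_1 = 1·9 = 9 ≡ 9 = α_err ✓ (single-error assumption holds).
Step 4: error magnitude e = S_0/v_3 = S_0·∏_{j≠3}(α_3 − α_j) = 3·9 = 27 ≡ 5 (mod 11).
Step 5: correct position 3: c_3 = r_3 − e = 9 − 5 ≡ 4 (mod 11). Hence c = [7, 10, 4, 3, 2].
  Check: interpolating c through the α_i gives m(x) = 9 + 8·x (degree < 2) with m(α_i) = c_i for every i, so c is indeed a codeword.


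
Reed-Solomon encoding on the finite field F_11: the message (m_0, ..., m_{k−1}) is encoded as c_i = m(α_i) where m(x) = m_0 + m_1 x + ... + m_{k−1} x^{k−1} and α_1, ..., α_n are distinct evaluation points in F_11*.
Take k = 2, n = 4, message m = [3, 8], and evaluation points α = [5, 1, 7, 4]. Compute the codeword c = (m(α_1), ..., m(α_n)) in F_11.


c = [10, 0, 4, 2]

Message polynomial: m(x) = 3 + 8·x (mod 11).
For each evaluation point α_i, compute m(α_i) mod 11:
  α_1 = 5: Horner steps 8 → 10, so m(5) = 10.
  α_2 = 1: Horner steps 8 → 0, so m(1) = 0.
  α_3 = 7: Horner steps 8 → 4, so m(7) = 4.
  α_4 = 4: Horner steps 8 → 2, so m(4) = 2.
Codeword c = [10, 0, 4, 2] ∈ F_11^4.


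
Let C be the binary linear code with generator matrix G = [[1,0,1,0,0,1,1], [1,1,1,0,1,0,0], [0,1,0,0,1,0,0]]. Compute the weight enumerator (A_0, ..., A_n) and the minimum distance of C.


Weight distribution: A_0 = 1, A_2 = 3, A_4 = 3, A_6 = 1. Minimum distance d = 2.

Enumerate all 2^3 = 8 messages m ∈ F_2^3.
For each, compute codeword c = mG in F_2^7, then tally its weight.
  m = 000 → c = 0000000, weight = 0.
  m = 100 → c = 1010011, weight = 4.
  m = 010 → c = 1110100, weight = 4.
  m = 110 → c = 0100111, weight = 4.
  m = 001 → c = 0100100, weight = 2.
  m = 101 → c = 1110111, weight = 6.
  m = 011 → c = 1010000, weight = 2.
  m = 111 → c = 0000011, weight = 2.
Tally weights:
  weight 0: 1 codewords.
  weight 2: 3 codewords.
  weight 4: 3 codewords.
  weight 6: 1 codewords.
Minimum distance d = smallest w > 0 with A_w > 0 = 2.
Sanity: Σ A_w = 8 = 2^3 = 8 ✓.


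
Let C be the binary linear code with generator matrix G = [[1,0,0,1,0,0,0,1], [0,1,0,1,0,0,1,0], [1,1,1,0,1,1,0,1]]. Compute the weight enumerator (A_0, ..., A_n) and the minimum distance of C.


Weight distribution: A_0 = 1, A_3 = 2, A_4 = 2, A_5 = 1, A_6 = 1, A_7 = 1. Minimum distance d = 3.

Enumerate all 2^3 = 8 messages m ∈ F_2^3.
For each, compute codeword c = mG in F_2^8, then tally its weight.
  m = 000 → c = 00000000, weight = 0.
  m = 100 → c = 10010001, weight = 3.
  m = 010 → c = 01010010, weight = 3.
  m = 110 → c = 11000011, weight = 4.
  m = 001 → c = 11101101, weight = 6.
  m = 101 → c = 01111100, weight = 5.
  m = 011 → c = 10111111, weight = 7.
  m = 111 → c = 00101110, weight = 4.
Tally weights:
  weight 0: 1 codewords.
  weight 3: 2 codewords.
  weight 4: 2 codewords.
  weight 5: 1 codewords.
  weight 6: 1 codewords.
  weight 7: 1 codewords.
Minimum distance d = smallest w > 0 with A_w > 0 = 3.
Sanity: Σ A_w = 8 = 2^3 = 8 ✓.


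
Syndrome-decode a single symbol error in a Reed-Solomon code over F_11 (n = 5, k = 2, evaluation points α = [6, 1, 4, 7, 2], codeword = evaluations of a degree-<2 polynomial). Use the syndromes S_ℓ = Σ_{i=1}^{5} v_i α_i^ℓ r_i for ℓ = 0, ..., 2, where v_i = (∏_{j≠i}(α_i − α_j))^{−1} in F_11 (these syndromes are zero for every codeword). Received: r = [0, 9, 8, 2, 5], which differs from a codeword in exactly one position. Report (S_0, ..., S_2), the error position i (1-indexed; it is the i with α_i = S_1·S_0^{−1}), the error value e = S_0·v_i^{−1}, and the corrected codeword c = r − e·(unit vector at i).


S = (3, 10, 4), error at position 4, error magnitude e = 6, c = [0, 9, 8, 7, 5].

Step 1: column multipliers v_i = (∏_{j≠i}(α_i − α_j))^{−1} mod 11.
  i = 1 (α = 6): (6−1)(6−4)(6−7)(6−2) = 5·2·(−1)·4 = −40 ≡ 4, so v_1 = 4^{−1} = 3 (mod 11).
  i = 2 (α = 1): (1−6)(1−4)(1−7)(1−2) = (−5)·(−3)·(−6)·(−1) = 90 ≡ 2, so v_2 = 2^{−1} = 6 (mod 11).
  i = 3 (α = 4): (4−6)(4−1)(4−7)(4−2) = (−2)·3·(−3)·2 = 36 ≡ 3, so v_3 = 3^{−1} = 4 (mod 11).
  i = 4 (α = 7): (7−6)(7−1)(7−4)(7−2) = 1·6·3·5 = 90 ≡ 2, so v_4 = 2^{−1} = 6 (mod 11).
  i = 5 (α = 2): (2−6)(2−1)(2−4)(2−7) = (−4)·1·(−2)·(−5) = −40 ≡ 4, so v_5 = 4^{−1} = 3 (mod 11).
  v = [3, 6, 4, 6, 3].
Step 2: syndromes of r = [0, 9, 8, 2, 5] (all sums mod 11).
  S_0 = Σ v_i r_i = 3·0 + 6·9 + 4·8 + 6·2 + 3·5 = 113 ≡ 3.
  S_1 = Σ v_i α_i r_i = 3·6·0 + 6·1·9 + 4·4·8 + 6·7·2 + 3·2·5 = 296 ≡ 10.
  α_i^2 mod 11 = [3, 1, 5, 5, 4].
  S_2 = Σ v_i α_i^2 r_i = 3·3·0 + 6·1·9 + 4·5·8 + 6·5·2 + 3·4·5 = 334 ≡ 4.
  S = (3, 10, 4) ≠ 0, so r is not a codeword (an error is present).
Step 3: locate the error. For a single error e at position i, S_ℓ = v_i·e·α_i^ℓ, so α_err = S_1/S_0.
  S_0^{−1} = 3^{−1} = 4 (mod 11), so α_err = 10·4 = 40 ≡ 7 = α_4. Error position i = 4.
  Consistency check: S_2/S_1 = 4·10 = 40 ≡ 7 = α_err ✓ (single-error assumption holds).
Step 4: error magnitude e = S_0/v_4 = S_0·∏_{j≠4}(α_4 − α_j) = 3·2 = 6 ≡ 6 (mod 11).
Step 5: correct position 4: c_4 = r_4 − e = 2 − 6 ≡ 7 (mod 11). Hence c = [0, 9, 8, 7, 5].
  Check: interpolating c through the α_i gives m(x) = 2 + 7·x (degree < 2) with m(α_i) = c_i for every i, so c is indeed a codeword.


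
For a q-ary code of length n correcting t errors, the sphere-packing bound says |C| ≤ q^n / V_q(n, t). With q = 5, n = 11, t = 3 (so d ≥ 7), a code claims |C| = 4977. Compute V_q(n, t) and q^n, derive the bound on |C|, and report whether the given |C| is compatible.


V_q(n, t) = 11485, q^n = 48828125, Hamming bound = 4251, |C| = 4977 > bound (violated).

Step 1: Compute V_q(n, t) = Σ_{j=0}^3 C(n, j) (q−1)^j.
  j = 0: C(11,0)·(4)^0 = 1·1 = 1.
  j = 1: C(11,1)·(4)^1 = 11·4 = 44.
  j = 2: C(11,2)·(4)^2 = 55·16 = 880.
  j = 3: C(11,3)·(4)^3 = 165·64 = 10560.
  V_q(n, t) = 1 + 44 + 880 + 10560 = 11485.
Step 2: q^n = 5^11 = 48828125.
Step 3: Hamming bound ⌊q^n / V_q(n,t)⌋ = ⌊48828125/11485⌋ = 4251.
Step 4: Compare |C| = 4977 to 4251: violated.
The claimed |C| lies above the Hamming bound, so no 5-ary code of length 11 with d ≥ 7 can have 4977 codewords.


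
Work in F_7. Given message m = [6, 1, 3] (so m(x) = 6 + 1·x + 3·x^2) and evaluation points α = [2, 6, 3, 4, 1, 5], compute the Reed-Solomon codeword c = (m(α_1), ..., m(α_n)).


c = [6, 1, 1, 2, 3, 2]

Message polynomial: m(x) = 6 + 1·x + 3·x^2 (mod 7).
For each evaluation point α_i, compute m(α_i) mod 7:
  α_1 = 2: Horner steps 3 → 0 → 6, so m(2) = 6.
  α_2 = 6: Horner steps 3 → 5 → 1, so m(6) = 1.
  α_3 = 3: Horner steps 3 → 3 → 1, so m(3) = 1.
  α_4 = 4: Horner steps 3 → 6 → 2, so m(4) = 2.
  α_5 = 1: Horner steps 3 → 4 → 3, so m(1) = 3.
  α_6 = 5: Horner steps 3 → 2 → 2, so m(5) = 2.
Codeword c = [6, 1, 1, 2, 3, 2] ∈ F_7^6.


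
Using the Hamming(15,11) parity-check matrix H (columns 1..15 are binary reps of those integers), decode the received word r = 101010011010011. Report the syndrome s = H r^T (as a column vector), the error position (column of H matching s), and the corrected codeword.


s = (1, 1, 0, 0)^T, error position = 12, corrected codeword c = 101010011011011

Compute s = H r^T mod 2 one row at a time:
  s_1 = 1 + 1 + 0 + 1 + 0 + 0 + 1 + 1 = 5 ≡ 1 (mod 2).
  s_2 = 0 + 1 + 0 + 0 + 0 + 0 + 1 + 1 = 3 ≡ 1 (mod 2).
  s_3 = 0 + 1 + 0 + 0 + 0 + 1 + 1 + 1 = 4 ≡ 0 (mod 2).
  s_4 = 1 + 1 + 1 + 0 + 1 + 1 + 0 + 1 = 6 ≡ 0 (mod 2).
s = (1, 1, 0, 0)^T — this equals column 12 of H (binary 1100), so error is at position 12.
Correct: flip bit 12 of r = 101010011010011 to get c = 101010011011011.


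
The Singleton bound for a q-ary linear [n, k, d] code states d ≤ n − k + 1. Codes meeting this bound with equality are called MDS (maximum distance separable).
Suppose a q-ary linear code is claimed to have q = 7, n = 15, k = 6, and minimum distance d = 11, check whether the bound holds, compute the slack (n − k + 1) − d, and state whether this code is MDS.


Singleton RHS = n − k + 1 = 10, slack = -1, bound violated (no such code; not MDS).

Singleton bound: d ≤ n − k + 1.
Here n = 15, k = 6, so n − k + 1 = 10.
Given d = 11, check d ≤ 10: NO.
Slack = (n − k + 1) − d = -1.
The slack is negative: d = 11 exceeds n − k + 1 = 10 by 1, so the Singleton bound is violated and no linear [15, 6, 11]_7 code can exist. In particular it is not MDS (MDS requires d = n − k + 1 exactly).
Description: the claimed parameters are [15, 6, 11]_7; such a code would be impossible (violates the Singleton bound).


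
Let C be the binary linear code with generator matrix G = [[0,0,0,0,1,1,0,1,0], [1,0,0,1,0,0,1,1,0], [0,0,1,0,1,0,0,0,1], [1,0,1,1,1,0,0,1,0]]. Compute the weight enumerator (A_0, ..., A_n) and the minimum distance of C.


Weight distribution: A_0 = 1, A_2 = 1, A_3 = 3, A_4 = 5, A_5 = 4, A_6 = 1, A_7 = 1. Minimum distance d = 2.

Enumerate all 2^4 = 16 messages m ∈ F_2^4.
For each, compute codeword c = mG in F_2^9, then tally its weight.
  m = 0000 → c = 000000000, weight = 0.
  m = 1000 → c = 000011010, weight = 3.
  m = 0100 → c = 100100110, weight = 4.
  m = 1100 → c = 100111100, weight = 5.
  m = 0010 → c = 001010001, weight = 3.
  m = 1010 → c = 001001011, weight = 4.
  m = 0110 → c = 101110111, weight = 7.
  m = 1110 → c = 101101101, weight = 6.
  m = 0001 → c = 101110010, weight = 5.
  m = 1001 → c = 101101000, weight = 4.
  m = 0101 → c = 001010100, weight = 3.
  m = 1101 → c = 001001110, weight = 4.
  m = 0011 → c = 100100011, weight = 4.
  m = 1011 → c = 100111001, weight = 5.
  m = 0111 → c = 000000101, weight = 2.
  m = 1111 → c = 000011111, weight = 5.
Tally weights:
  weight 0: 1 codewords.
  weight 2: 1 codewords.
  weight 3: 3 codewords.
  weight 4: 5 codewords.
  weight 5: 4 codewords.
  weight 6: 1 codewords.
  weight 7: 1 codewords.
Minimum distance d = smallest w > 0 with A_w > 0 = 2.
Sanity: Σ A_w = 16 = 2^4 = 16 ✓.


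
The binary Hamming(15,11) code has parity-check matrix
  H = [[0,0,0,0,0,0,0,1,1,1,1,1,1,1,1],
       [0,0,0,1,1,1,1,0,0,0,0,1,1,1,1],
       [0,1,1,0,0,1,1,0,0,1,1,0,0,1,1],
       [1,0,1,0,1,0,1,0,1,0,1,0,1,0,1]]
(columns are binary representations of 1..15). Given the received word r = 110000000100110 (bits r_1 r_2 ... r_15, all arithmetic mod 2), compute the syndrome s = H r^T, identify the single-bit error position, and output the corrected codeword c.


s = (1, 0, 1, 0)^T, error position = 10, corrected codeword c = 110000000000110

Compute s = H r^T mod 2 one row at a time:
  s_1 = 0 + 0 + 1 + 0 + 0 + 1 + 1 + 0 = 3 ≡ 1 (mod 2).
  s_2 = 0 + 0 + 0 + 0 + 0 + 1 + 1 + 0 = 2 ≡ 0 (mod 2).
  s_3 = 1 + 0 + 0 + 0 + 1 + 0 + 1 + 0 = 3 ≡ 1 (mod 2).
  s_4 = 1 + 0 + 0 + 0 + 0 + 0 + 1 + 0 = 2 ≡ 0 (mod 2).
s = (1, 0, 1, 0)^T — this equals column 10 of H (binary 1010), so error is at position 10.
Correct: flip bit 10 of r = 110000000100110 to get c = 110000000000110.


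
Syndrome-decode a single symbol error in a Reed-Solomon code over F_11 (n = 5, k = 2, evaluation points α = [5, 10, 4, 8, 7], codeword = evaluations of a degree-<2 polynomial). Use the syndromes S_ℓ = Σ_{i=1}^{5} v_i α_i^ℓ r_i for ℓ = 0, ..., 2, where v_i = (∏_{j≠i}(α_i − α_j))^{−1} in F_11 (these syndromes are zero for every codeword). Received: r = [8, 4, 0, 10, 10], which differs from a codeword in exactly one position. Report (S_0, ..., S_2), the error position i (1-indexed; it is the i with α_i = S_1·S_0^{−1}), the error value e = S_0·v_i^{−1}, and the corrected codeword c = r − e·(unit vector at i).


S = (9, 8, 1), error at position 5, error magnitude e = 8, c = [8, 4, 0, 10, 2].

Step 1: column multipliers v_i = (∏_{j≠i}(α_i − α_j))^{−1} mod 11.
  i = 1 (α = 5): (5−10)(5−4)(5−8)(5−7) = (−5)·1·(−3)·(−2) = −30 ≡ 3, so v_1 = 3^{−1} = 4 (mod 11).
  i = 2 (α = 10): (10−5)(10−4)(10−8)(10−7) = 5·6·2·3 = 180 ≡ 4, so v_2 = 4^{−1} = 3 (mod 11).
  i = 3 (α = 4): (4−5)(4−10)(4−8)(4−7) = (−1)·(−6)·(−4)·(−3) = 72 ≡ 6, so v_3 = 6^{−1} = 2 (mod 11).
  i = 4 (α = 8): (8−5)(8−10)(8−4)(8−7) = 3·(−2)·4·1 = −24 ≡ 9, so v_4 = 9^{−1} = 5 (mod 11).
  i = 5 (α = 7): (7−5)(7−10)(7−4)(7−8) = 2·(−3)·3·(−1) = 18 ≡ 7, so v_5 = 7^{−1} = 8 (mod 11).
  v = [4, 3, 2, 5, 8].
Step 2: syndromes of r = [8, 4, 0, 10, 10] (all sums mod 11).
  S_0 = Σ v_i r_i = 4·8 + 3·4 + 2·0 + 5·10 + 8·10 = 174 ≡ 9.
  S_1 = Σ v_i α_i r_i = 4·5·8 + 3·10·4 + 2·4·0 + 5·8·10 + 8·7·10 = 1240 ≡ 8.
  α_i^2 mod 11 = [3, 1, 5, 9, 5].
  S_2 = Σ v_i α_i^2 r_i = 4·3·8 + 3·1·4 + 2·5·0 + 5·9·10 + 8·5·10 = 958 ≡ 1.
  S = (9, 8, 1) ≠ 0, so r is not a codeword (an error is present).
Step 3: locate the error. For a single error e at position i, S_ℓ = v_i·e·α_i^ℓ, so α_err = S_1/S_0.
  S_0^{−1} = 9^{−1} = 5 (mod 11), so α_err = 8·5 = 40 ≡ 7 = α_5. Error position i = 5.
  Consistency check: S_2/S_1 = 1·7 = 7 ≡ 7 = α_err ✓ (single-error assumption holds).
Step 4: error magnitude e = S_0/v_5 = S_0·∏_{j≠5}(α_5 − α_j) = 9·7 = 63 ≡ 8 (mod 11).
Step 5: correct position 5: c_5 = r_5 − e = 10 − 8 ≡ 2 (mod 11). Hence c = [8, 4, 0, 10, 2].
  Check: interpolating c through the α_i gives m(x) = 1 + 8·x (degree < 2) with m(α_i) = c_i for every i, so c is indeed a codeword.


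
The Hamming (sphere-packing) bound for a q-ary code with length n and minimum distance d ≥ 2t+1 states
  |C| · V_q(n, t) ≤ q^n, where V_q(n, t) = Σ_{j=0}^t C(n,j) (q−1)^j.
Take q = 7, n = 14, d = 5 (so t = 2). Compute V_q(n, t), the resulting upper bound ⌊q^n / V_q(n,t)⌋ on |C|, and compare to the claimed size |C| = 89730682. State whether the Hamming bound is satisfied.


V_q(n, t) = 3361, q^n = 678223072849, Hamming bound = 201792047, |C| = 89730682 ≤ bound (satisfied).

Step 1: Compute V_q(n, t) = Σ_{j=0}^2 C(n, j) (q−1)^j.
  j = 0: C(14,0)·(6)^0 = 1·1 = 1.
  j = 1: C(14,1)·(6)^1 = 14·6 = 84.
  j = 2: C(14,2)·(6)^2 = 91·36 = 3276.
  V_q(n, t) = 1 + 84 + 3276 = 3361.
Step 2: q^n = 7^14 = 678223072849.
Step 3: Hamming bound ⌊q^n / V_q(n,t)⌋ = ⌊678223072849/3361⌋ = 201792047.
Step 4: Compare |C| = 89730682 to 201792047: satisfied.
The claimed |C| lies below the Hamming bound.


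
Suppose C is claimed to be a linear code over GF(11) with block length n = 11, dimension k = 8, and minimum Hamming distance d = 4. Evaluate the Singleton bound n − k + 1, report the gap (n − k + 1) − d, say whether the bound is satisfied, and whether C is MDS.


Singleton RHS = n − k + 1 = 4, slack = 0, bound satisfied, MDS.

Singleton bound: d ≤ n − k + 1.
Here n = 11, k = 8, so n − k + 1 = 4.
Given d = 4, check d ≤ 4: YES.
Slack = (n − k + 1) − d = 0.
The code is MDS (slack = 0).
Description: the claimed parameters are [11, 8, 4]_11; such a code would be MDS (meets Singleton bound).


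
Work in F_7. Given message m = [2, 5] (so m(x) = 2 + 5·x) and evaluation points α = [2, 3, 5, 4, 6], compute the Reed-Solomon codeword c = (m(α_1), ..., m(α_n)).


c = [5, 3, 6, 1, 4]

Message polynomial: m(x) = 2 + 5·x (mod 7).
For each evaluation point α_i, compute m(α_i) mod 7:
  α_1 = 2: Horner steps 5 → 5, so m(2) = 5.
  α_2 = 3: Horner steps 5 → 3, so m(3) = 3.
  α_3 = 5: Horner steps 5 → 6, so m(5) = 6.
  α_4 = 4: Horner steps 5 → 1, so m(4) = 1.
  α_5 = 6: Horner steps 5 → 4, so m(6) = 4.
Codeword c = [5, 3, 6, 1, 4] ∈ F_7^5.


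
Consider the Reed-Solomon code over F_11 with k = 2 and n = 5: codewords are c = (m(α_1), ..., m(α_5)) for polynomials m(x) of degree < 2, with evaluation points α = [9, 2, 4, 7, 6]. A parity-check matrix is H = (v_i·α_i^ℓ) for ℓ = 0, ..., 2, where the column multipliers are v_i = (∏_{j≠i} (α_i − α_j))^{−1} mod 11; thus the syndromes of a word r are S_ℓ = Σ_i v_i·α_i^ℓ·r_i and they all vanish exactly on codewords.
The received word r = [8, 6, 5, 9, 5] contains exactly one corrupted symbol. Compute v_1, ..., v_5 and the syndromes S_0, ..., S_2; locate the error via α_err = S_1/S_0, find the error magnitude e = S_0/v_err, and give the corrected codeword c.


S = (6, 3, 7), error at position 5, error magnitude e = 1, c = [8, 6, 5, 9, 4].

Step 1: column multipliers v_i = (∏_{j≠i}(α_i − α_j))^{−1} mod 11.
  i = 1 (α = 9): (9−2)(9−4)(9−7)(9−6) = 7·5·2·3 = 210 ≡ 1, so v_1 = 1^{−1} = 1 (mod 11).
  i = 2 (α = 2): (2−9)(2−4)(2−7)(2−6) = (−7)·(−2)·(−5)·(−4) = 280 ≡ 5, so v_2 = 5^{−1} = 9 (mod 11).
  i = 3 (α = 4): (4−9)(4−2)(4−7)(4−6) = (−5)·2·(−3)·(−2) = −60 ≡ 6, so v_3 = 6^{−1} = 2 (mod 11).
  i = 4 (α = 7): (7−9)(7−2)(7−4)(7−6) = (−2)·5·3·1 = −30 ≡ 3, so v_4 = 3^{−1} = 4 (mod 11).
  i = 5 (α = 6): (6−9)(6−2)(6−4)(6−7) = (−3)·4·2·(−1) = 24 ≡ 2, so v_5 = 2^{−1} = 6 (mod 11).
  v = [1, 9, 2, 4, 6].
Step 2: syndromes of r = [8, 6, 5, 9, 5] (all sums mod 11).
  S_0 = Σ v_i r_i = 1·8 + 9·6 + 2·5 + 4·9 + 6·5 = 138 ≡ 6.
  S_1 = Σ v_i α_i r_i = 1·9·8 + 9·2·6 + 2·4·5 + 4·7·9 + 6·6·5 = 652 ≡ 3.
  α_i^2 mod 11 = [4, 4, 5, 5, 3].
  S_2 = Σ v_i α_i^2 r_i = 1·4·8 + 9·4·6 + 2·5·5 + 4·5·9 + 6·3·5 = 568 ≡ 7.
  S = (6, 3, 7) ≠ 0, so r is not a codeword (an error is present).
Step 3: locate the error. For a single error e at position i, S_ℓ = v_i·e·α_i^ℓ, so α_err = S_1/S_0.
  S_0^{−1} = 6^{−1} = 2 (mod 11), so α_err = 3·2 = 6 ≡ 6 = α_5. Error position i = 5.
  Consistency check: S_2/S_1 = 7·4 = 28 ≡ 6 = α_err ✓ (single-error assumption holds).
Step 4: error magnitude e = S_0/v_5 = S_0·∏_{j≠5}(α_5 − α_j) = 6·2 = 12 ≡ 1 (mod 11).
Step 5: correct position 5: c_5 = r_5 − e = 5 − 1 ≡ 4 (mod 11). Hence c = [8, 6, 5, 9, 4].
  Check: interpolating c through the α_i gives m(x) = 7 + 5·x (degree < 2) with m(α_i) = c_i for every i, so c is indeed a codeword.


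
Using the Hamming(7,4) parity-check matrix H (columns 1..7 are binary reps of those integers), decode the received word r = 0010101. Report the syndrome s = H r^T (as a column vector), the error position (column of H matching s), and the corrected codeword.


s = (0, 0, 1)^T, error position = 1, corrected codeword c = 1010101

Compute s = H r^T mod 2 one row at a time:
  s_1 = 0 + 1 + 0 + 1 = 2 ≡ 0 (mod 2).
  s_2 = 0 + 1 + 0 + 1 = 2 ≡ 0 (mod 2).
  s_3 = 0 + 1 + 1 + 1 = 3 ≡ 1 (mod 2).
s = (0, 0, 1)^T — this equals column 1 of H (binary 001), so error is at position 1.
Correct: flip bit 1 of r = 0010101 to get c = 1010101.


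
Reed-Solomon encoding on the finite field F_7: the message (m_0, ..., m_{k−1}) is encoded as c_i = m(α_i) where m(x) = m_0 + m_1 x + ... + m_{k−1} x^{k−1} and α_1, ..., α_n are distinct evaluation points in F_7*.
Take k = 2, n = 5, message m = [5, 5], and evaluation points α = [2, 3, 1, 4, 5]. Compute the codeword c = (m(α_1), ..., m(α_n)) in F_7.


c = [1, 6, 3, 4, 2]

Message polynomial: m(x) = 5 + 5·x (mod 7).
For each evaluation point α_i, compute m(α_i) mod 7:
  α_1 = 2: Horner steps 5 → 1, so m(2) = 1.
  α_2 = 3: Horner steps 5 → 6, so m(3) = 6.
  α_3 = 1: Horner steps 5 → 3, so m(1) = 3.
  α_4 = 4: Horner steps 5 → 4, so m(4) = 4.
  α_5 = 5: Horner steps 5 → 2, so m(5) = 2.
Codeword c = [1, 6, 3, 4, 2] ∈ F_7^5.


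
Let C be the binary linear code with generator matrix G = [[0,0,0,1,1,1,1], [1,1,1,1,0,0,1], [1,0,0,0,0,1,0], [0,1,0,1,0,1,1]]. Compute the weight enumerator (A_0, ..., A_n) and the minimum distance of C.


Weight distribution: A_0 = 1, A_1 = 1, A_2 = 2, A_3 = 2, A_4 = 5, A_5 = 5. Minimum distance d = 1.

Enumerate all 2^4 = 16 messages m ∈ F_2^4.
For each, compute codeword c = mG in F_2^7, then tally its weight.
  m = 0000 → c = 0000000, weight = 0.
  m = 1000 → c = 0001111, weight = 4.
  m = 0100 → c = 1111001, weight = 5.
  m = 1100 → c = 1110110, weight = 5.
  m = 0010 → c = 1000010, weight = 2.
  m = 1010 → c = 1001101, weight = 4.
  m = 0110 → c = 0111011, weight = 5.
  m = 1110 → c = 0110100, weight = 3.
  m = 0001 → c = 0101011, weight = 4.
  m = 1001 → c = 0100100, weight = 2.
  m = 0101 → c = 1010010, weight = 3.
  m = 1101 → c = 1011101, weight = 5.
  m = 0011 → c = 1101001, weight = 4.
  m = 1011 → c = 1100110, weight = 4.
  m = 0111 → c = 0010000, weight = 1.
  m = 1111 → c = 0011111, weight = 5.
Tally weights:
  weight 0: 1 codewords.
  weight 1: 1 codewords.
  weight 2: 2 codewords.
  weight 3: 2 codewords.
  weight 4: 5 codewords.
  weight 5: 5 codewords.
Minimum distance d = smallest w > 0 with A_w > 0 = 1.
Sanity: Σ A_w = 16 = 2^4 = 16 ✓.


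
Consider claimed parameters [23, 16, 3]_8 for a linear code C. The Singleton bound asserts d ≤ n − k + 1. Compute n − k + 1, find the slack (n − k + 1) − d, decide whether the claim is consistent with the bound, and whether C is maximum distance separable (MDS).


Singleton RHS = n − k + 1 = 8, slack = 5, bound satisfied, not MDS.

Singleton bound: d ≤ n − k + 1.
Here n = 23, k = 16, so n − k + 1 = 8.
Given d = 3, check d ≤ 8: YES.
Slack = (n − k + 1) − d = 5.
The code is NOT MDS (slack = 5 > 0).
Description: the claimed parameters are [23, 16, 3]_8; such a code would be non-MDS.
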